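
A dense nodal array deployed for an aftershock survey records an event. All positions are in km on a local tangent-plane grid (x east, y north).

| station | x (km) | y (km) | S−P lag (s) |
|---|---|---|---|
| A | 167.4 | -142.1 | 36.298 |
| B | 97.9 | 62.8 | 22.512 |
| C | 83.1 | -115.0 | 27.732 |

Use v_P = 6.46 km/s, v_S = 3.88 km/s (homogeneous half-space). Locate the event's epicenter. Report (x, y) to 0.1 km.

-120.8 km east, 61.1 km north

Distance from S−P lag: d = Δt · v_P v_S / (v_P − v_S) = Δt · (6.46·3.88)/(6.46−3.88) ≈ 9.7150·Δt.
So d_A = 352.64, d_B = 218.70, d_C = 269.42 km.
Circle about each station: (x − 167.4)² + (y + 142.1)² = 352.64²; (x − 97.9)² + (y − 62.8)² = 218.70²; (x − 83.1)² + (y + 115.0)² = 269.42².
Subtracting the A equation from the B and C equations removes the quadratic terms:
-139.0 x + 409.8 y = 41838.36
-168.6 x + 54.2 y = 23683.27
Solving the 2×2 system: x ≈ -120.8, y ≈ 61.1 km.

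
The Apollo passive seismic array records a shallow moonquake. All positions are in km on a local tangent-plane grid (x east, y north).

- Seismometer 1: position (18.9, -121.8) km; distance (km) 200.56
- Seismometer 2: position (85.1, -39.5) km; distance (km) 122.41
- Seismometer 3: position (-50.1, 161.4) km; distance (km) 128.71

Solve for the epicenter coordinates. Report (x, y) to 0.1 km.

Circle about each station: (x − 18.9)² + (y + 121.8)² = 200.56²; (x − 85.1)² + (y + 39.5)² = 122.41²; (x + 50.1)² + (y − 161.4)² = 128.71².
Subtracting pairs of circle equations eliminates x²+y² and gives linear equations (the radical axes):
132.4 x + 164.6 y = 18849.92
-138.0 x + 566.4 y = 37025.57
Solving the 2×2 system: x ≈ 46.9, y ≈ 76.8 km.

x ≈ 46.9 km, y ≈ 76.8 km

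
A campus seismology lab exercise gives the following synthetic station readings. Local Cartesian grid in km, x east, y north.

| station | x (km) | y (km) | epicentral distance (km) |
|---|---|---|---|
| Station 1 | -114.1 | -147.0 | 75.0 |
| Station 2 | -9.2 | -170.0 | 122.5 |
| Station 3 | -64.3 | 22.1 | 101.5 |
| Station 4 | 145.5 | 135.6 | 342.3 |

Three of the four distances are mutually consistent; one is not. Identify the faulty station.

Station 4

Solve using three stations at a time. Using Station 1, Station 2, Station 3 (subtract circle equations pairwise → linear system) gives (x, y) ≈ (-88.4, -76.5).
Distances from that point to each station vs reported:
  Station 1: calculated 75.0 vs reported 75.0 → residual 0.0 km
  Station 2: calculated 122.5 vs reported 122.5 → residual 0.0 km
  Station 3: calculated 101.5 vs reported 101.5 → residual 0.0 km
  Station 4: calculated 315.8 vs reported 342.3 → residual 26.5 km
Station 1, Station 2, Station 3 are mutually consistent (residuals ≈ 0); Station 4 is off by 26.5 km.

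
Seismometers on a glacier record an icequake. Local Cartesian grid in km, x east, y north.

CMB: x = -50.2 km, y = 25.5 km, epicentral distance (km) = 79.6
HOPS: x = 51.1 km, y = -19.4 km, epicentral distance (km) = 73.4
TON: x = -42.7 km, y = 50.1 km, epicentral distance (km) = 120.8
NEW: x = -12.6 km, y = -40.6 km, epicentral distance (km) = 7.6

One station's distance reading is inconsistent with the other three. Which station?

Solve using three stations at a time. Using CMB, HOPS, NEW (subtract circle equations pairwise → linear system) gives (x, y) ≈ (-17.0, -46.8).
Distances from that point to each station vs reported:
  CMB: calculated 79.6 vs reported 79.6 → residual 0.0 km
  HOPS: calculated 73.4 vs reported 73.4 → residual 0.0 km
  TON: calculated 100.3 vs reported 120.8 → residual 20.5 km
  NEW: calculated 7.6 vs reported 7.6 → residual 0.0 km
CMB, HOPS, NEW are mutually consistent (residuals ≈ 0); TON is off by 20.5 km.

TON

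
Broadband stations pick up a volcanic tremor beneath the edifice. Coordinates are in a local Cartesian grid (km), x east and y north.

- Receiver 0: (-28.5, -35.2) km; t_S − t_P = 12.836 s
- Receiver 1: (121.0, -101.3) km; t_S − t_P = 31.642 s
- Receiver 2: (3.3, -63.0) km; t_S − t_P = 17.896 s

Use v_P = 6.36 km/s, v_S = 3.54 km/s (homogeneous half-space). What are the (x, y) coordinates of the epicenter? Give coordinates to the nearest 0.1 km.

Distance from S−P lag: d = Δt · v_P v_S / (v_P − v_S) = Δt · (6.36·3.54)/(6.36−3.54) ≈ 7.9838·Δt.
So d_Receiver 0 = 102.48, d_Receiver 1 = 252.62, d_Receiver 2 = 142.88 km.
Circle about each station: (x + 28.5)² + (y + 35.2)² = 102.48²; (x − 121.0)² + (y + 101.3)² = 252.62²; (x − 3.3)² + (y + 63.0)² = 142.88².
Subtracting pairs of circle equations eliminates x²+y² and gives linear equations (the radical axes):
299.0 x − 132.2 y = -30463.31
63.6 x − 55.6 y = -7983.94
Solving the 2×2 system: x ≈ -77.7, y ≈ 54.7 km.
Check against Receiver 0 (with the unrounded x, y): √((x + 28.5)²+(y + 35.2)²) = 102.51 ≈ 102.48 km. ✓

-77.7 km east, 54.7 km north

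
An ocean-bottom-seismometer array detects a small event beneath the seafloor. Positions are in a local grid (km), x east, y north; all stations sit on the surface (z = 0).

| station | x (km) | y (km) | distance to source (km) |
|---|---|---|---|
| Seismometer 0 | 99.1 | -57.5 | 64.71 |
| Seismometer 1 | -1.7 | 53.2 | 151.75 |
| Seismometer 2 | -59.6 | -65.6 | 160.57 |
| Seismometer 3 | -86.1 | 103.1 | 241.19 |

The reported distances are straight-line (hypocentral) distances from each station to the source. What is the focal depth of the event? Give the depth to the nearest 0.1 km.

depth ≈ 63.4 km

Each station gives a sphere (x−x_i)² + (y−y_i)² + z² = d_i² (stations at z=0).
Subtracting the Seismometer 0 sphere from Seismometer 1 and Seismometer 2: z² cancels, leaving linear equations in x and y:
-201.6 x + 221.4 y = -29134.61
-317.4 x − 16.2 y = -26866.88
Solving: x ≈ 87.306, y ≈ -52.095 km (keep extra digits for the depth step; rounded: 87.3, -52.1).
Then from the Seismometer 0 sphere: z² = 64.71² − (x − 99.1)² − (y + 57.5)² with x = 87.306, y = -52.095, so z ≈ 63.396 ≈ 63.4 km.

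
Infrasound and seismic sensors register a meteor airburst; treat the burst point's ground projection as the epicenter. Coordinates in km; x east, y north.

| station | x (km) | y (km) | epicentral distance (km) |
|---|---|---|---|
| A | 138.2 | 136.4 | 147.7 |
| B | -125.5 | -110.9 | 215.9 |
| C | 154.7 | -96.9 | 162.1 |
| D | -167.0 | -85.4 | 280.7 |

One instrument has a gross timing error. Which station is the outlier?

Solve using three stations at a time. Using A, B, C (subtract circle equations pairwise → linear system) gives (x, y) ≈ (44.6, 22.1).
Distances from that point to each station vs reported:
  A: calculated 147.7 vs reported 147.7 → residual 0.0 km
  B: calculated 215.9 vs reported 215.9 → residual 0.0 km
  C: calculated 162.1 vs reported 162.1 → residual 0.0 km
  D: calculated 237.3 vs reported 280.7 → residual 43.4 km
A, B, C are mutually consistent (residuals ≈ 0); D is off by 43.4 km.

D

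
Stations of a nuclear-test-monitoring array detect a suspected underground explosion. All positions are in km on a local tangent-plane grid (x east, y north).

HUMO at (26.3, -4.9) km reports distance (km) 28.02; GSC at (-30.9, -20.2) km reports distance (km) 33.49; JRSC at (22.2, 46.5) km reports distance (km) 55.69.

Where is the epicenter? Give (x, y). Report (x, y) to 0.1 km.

Circle about each station: (x − 26.3)² + (y + 4.9)² = 28.02²; (x + 30.9)² + (y + 20.2)² = 33.49²; (x − 22.2)² + (y − 46.5)² = 55.69².
Subtracting the HUMO equation from the GSC and JRSC equations removes the quadratic terms:
-114.4 x − 30.6 y = 310.69
-8.2 x + 102.8 y = -376.87
Solving the 2×2 system: x ≈ -1.7, y ≈ -3.8 km.
Check against HUMO (with the unrounded x, y): √((x − 26.3)²+(y + 4.9)²) = 28.02 ≈ 28.02 km. ✓

x ≈ -1.7 km, y ≈ -3.8 km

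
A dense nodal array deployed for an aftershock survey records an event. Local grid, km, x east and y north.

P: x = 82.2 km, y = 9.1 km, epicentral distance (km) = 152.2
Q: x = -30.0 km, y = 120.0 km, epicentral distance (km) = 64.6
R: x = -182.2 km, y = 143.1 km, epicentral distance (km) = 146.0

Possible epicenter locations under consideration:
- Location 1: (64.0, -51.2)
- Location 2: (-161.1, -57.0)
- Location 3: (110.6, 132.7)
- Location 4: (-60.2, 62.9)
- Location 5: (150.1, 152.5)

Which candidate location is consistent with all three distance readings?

Location 4

For each candidate, compare |candidate − station| to the reported distance:
Location 1: residuals P 89.2, Q 130.7, R 167.6 → max 167.6 km
Location 2: residuals P 99.9, Q 155.7, R 55.2 → max 155.7 km
Location 3: residuals P 25.4, Q 76.6, R 147.0 → max 147.0 km
Location 4: residuals P 0.0, Q 0.0, R 0.0 → max 0.0 km
Location 5: residuals P 6.5, Q 118.4, R 186.4 → max 186.4 km
Only Location 4 has all residuals ≈ 0.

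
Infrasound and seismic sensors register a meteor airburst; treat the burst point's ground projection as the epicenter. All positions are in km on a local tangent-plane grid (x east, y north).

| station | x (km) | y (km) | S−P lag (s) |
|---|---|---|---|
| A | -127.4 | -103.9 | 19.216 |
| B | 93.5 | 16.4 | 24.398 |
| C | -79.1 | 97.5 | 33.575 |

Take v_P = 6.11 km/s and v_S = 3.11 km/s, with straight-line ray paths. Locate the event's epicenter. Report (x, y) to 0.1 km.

(-5.7, -102.1)

Distance from S−P lag: d = Δt · v_P v_S / (v_P − v_S) = Δt · (6.11·3.11)/(6.11−3.11) ≈ 6.3340·Δt.
So d_A = 121.71, d_B = 154.54, d_C = 212.67 km.
Circle about each station: (x + 127.4)² + (y + 103.9)² = 121.71²; (x − 93.5)² + (y − 16.4)² = 154.54²; (x + 79.1)² + (y − 97.5)² = 212.67².
Subtracting the A equation from the B and C equations removes the quadratic terms:
441.8 x + 240.6 y = -27084.05
96.6 x + 402.8 y = -41678.11
Solving the 2×2 system: x ≈ -5.7, y ≈ -102.1 km.
Check against A (with the unrounded x, y): √((x + 127.4)²+(y + 103.9)²) = 121.71 ≈ 121.71 km. ✓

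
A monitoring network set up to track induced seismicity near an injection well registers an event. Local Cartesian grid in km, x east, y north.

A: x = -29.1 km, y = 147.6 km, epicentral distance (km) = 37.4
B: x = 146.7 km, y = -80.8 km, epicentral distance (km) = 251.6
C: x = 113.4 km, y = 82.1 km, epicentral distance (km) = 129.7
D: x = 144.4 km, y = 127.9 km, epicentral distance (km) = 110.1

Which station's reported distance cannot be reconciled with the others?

D

Solve using three stations at a time. Using A, B, C (subtract circle equations pairwise → linear system) gives (x, y) ≈ (-12.3, 114.2).
Distances from that point to each station vs reported:
  A: calculated 37.4 vs reported 37.4 → residual 0.0 km
  B: calculated 251.6 vs reported 251.6 → residual 0.0 km
  C: calculated 129.7 vs reported 129.7 → residual 0.0 km
  D: calculated 157.2 vs reported 110.1 → residual 47.1 km
A, B, C are mutually consistent (residuals ≈ 0); D is off by 47.1 km.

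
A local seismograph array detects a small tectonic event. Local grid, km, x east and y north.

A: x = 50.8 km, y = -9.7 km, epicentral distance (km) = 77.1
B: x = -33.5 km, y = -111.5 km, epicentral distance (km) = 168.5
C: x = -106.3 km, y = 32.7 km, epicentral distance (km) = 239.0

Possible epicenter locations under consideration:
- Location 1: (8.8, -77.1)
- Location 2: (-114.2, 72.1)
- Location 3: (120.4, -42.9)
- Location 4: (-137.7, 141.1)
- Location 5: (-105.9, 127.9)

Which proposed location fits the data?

For each candidate, compare |candidate − station| to the reported distance:
Location 1: residuals A 2.3, B 114.0, C 79.9 → max 114.0 km
Location 2: residuals A 107.1, B 32.1, C 198.8 → max 198.8 km
Location 3: residuals A 0.0, B 0.0, C 0.0 → max 0.0 km
Location 4: residuals A 164.3, B 104.7, C 126.1 → max 164.3 km
Location 5: residuals A 131.4, B 81.6, C 143.8 → max 143.8 km
Only Location 3 has all residuals ≈ 0.

Location 3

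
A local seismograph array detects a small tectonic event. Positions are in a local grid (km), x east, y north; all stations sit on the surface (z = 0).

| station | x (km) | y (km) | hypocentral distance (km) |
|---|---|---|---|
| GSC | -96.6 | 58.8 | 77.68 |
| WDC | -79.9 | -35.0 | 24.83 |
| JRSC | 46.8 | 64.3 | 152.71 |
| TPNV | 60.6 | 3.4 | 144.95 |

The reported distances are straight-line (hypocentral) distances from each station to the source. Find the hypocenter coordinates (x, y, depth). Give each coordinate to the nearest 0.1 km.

(-82.2, -15.9, 15.7)

Each station gives a sphere (x−x_i)² + (y−y_i)² + z² = d_i² (stations at z=0).
Subtracting the GSC sphere from WDC and JRSC: z² cancels, leaving linear equations in x and y:
33.4 x − 187.6 y = 237.66
286.8 x + 11.0 y = -23750.43
Solving: x ≈ -82.202, y ≈ -15.902 km (keep extra digits for the depth step; rounded: -82.2, -15.9).
Then from the GSC sphere: z² = 77.68² − (x + 96.6)² − (y − 58.8)² with x = -82.202, y = -15.902, so z ≈ 15.700 ≈ 15.7 km.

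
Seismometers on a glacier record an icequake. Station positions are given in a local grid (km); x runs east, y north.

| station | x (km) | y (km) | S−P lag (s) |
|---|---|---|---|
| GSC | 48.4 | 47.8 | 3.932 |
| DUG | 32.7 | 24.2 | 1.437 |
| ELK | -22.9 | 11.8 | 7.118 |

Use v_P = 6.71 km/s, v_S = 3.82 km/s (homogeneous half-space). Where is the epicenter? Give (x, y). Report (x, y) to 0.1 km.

(40.2, 13.9)

Distance from S−P lag: d = Δt · v_P v_S / (v_P − v_S) = Δt · (6.71·3.82)/(6.71−3.82) ≈ 8.8693·Δt.
So d_GSC = 34.87, d_DUG = 12.75, d_ELK = 63.13 km.
Circle about each station: (x − 48.4)² + (y − 47.8)² = 34.87²; (x − 32.7)² + (y − 24.2)² = 12.75²; (x + 22.9)² + (y − 11.8)² = 63.13².
Subtracting pairs of circle equations eliminates x²+y² and gives linear equations (the radical axes):
-31.4 x − 47.2 y = -1919.12
-142.6 x − 72.0 y = -6733.23
Solving the 2×2 system: x ≈ 40.2, y ≈ 13.9 km.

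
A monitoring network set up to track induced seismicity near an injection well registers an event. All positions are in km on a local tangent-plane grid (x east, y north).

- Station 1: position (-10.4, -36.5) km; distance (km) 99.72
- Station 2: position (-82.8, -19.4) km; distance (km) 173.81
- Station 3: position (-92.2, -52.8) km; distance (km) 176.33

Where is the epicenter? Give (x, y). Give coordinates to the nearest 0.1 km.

x ≈ 83.2 km, y ≈ -70.9 km

Circle about each station: (x + 10.4)² + (y + 36.5)² = 99.72²; (x + 82.8)² + (y + 19.4)² = 173.81²; (x + 92.2)² + (y + 52.8)² = 176.33².
Subtracting pairs of circle equations eliminates x²+y² and gives linear equations (the radical axes):
-144.8 x + 34.2 y = -14474.05
-163.6 x − 32.6 y = -11299.92
Solving the 2×2 system: x ≈ 83.2, y ≈ -70.9 km.
Check against Station 1 (with the unrounded x, y): √((x + 10.4)²+(y + 36.5)²) = 99.74 ≈ 99.72 km. ✓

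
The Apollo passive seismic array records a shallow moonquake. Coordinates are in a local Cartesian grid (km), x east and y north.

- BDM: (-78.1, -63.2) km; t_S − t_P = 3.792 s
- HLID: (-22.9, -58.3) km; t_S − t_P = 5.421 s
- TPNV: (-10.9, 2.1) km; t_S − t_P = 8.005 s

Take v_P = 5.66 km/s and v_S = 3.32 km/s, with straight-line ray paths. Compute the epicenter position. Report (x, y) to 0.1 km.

-61.3 km east, -37.8 km north

Distance from S−P lag: d = Δt · v_P v_S / (v_P − v_S) = Δt · (5.66·3.32)/(5.66−3.32) ≈ 8.0304·Δt.
So d_BDM = 30.45, d_HLID = 43.53, d_TPNV = 64.28 km.
Circle about each station: (x + 78.1)² + (y + 63.2)² = 30.45²; (x + 22.9)² + (y + 58.3)² = 43.53²; (x + 10.9)² + (y − 2.1)² = 64.28².
Subtracting the BDM equation from the HLID and TPNV equations removes the quadratic terms:
110.4 x + 9.8 y = -7138.21
134.4 x + 130.6 y = -13175.35
Solving the 2×2 system: x ≈ -61.3, y ≈ -37.8 km.
Check against BDM (with the unrounded x, y): √((x + 78.1)²+(y + 63.2)²) = 30.45 ≈ 30.45 km. ✓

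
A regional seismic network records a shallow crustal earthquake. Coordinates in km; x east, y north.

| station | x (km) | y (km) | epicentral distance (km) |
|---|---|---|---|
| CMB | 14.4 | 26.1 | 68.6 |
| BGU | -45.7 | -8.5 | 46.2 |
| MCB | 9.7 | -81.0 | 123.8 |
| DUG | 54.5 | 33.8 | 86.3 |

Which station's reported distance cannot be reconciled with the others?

Solve using three stations at a time. Using BGU, MCB, DUG (subtract circle equations pairwise → linear system) gives (x, y) ≈ (-31.8, 35.7).
Distances from that point to each station vs reported:
  CMB: calculated 47.2 vs reported 68.6 → residual 21.4 km
  BGU: calculated 46.3 vs reported 46.2 → residual 0.1 km
  MCB: calculated 123.8 vs reported 123.8 → residual 0.0 km
  DUG: calculated 86.3 vs reported 86.3 → residual 0.0 km
BGU, MCB, DUG are mutually consistent (residuals ≈ 0); CMB is off by 21.4 km.

CMB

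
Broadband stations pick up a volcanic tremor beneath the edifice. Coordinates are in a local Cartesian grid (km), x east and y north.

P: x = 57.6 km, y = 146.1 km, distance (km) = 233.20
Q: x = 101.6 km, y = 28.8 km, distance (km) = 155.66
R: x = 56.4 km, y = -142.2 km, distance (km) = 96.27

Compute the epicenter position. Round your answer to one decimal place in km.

Circle about each station: (x − 57.6)² + (y − 146.1)² = 233.20²; (x − 101.6)² + (y − 28.8)² = 155.66²; (x − 56.4)² + (y + 142.2)² = 96.27².
Subtracting pairs of circle equations eliminates x²+y² and gives linear equations (the radical axes):
88.0 x − 234.6 y = 16641.23
-2.4 x − 576.6 y = 43853.16
Solving the 2×2 system: x ≈ -13.5, y ≈ -76.0 km.

x ≈ -13.5 km, y ≈ -76.0 km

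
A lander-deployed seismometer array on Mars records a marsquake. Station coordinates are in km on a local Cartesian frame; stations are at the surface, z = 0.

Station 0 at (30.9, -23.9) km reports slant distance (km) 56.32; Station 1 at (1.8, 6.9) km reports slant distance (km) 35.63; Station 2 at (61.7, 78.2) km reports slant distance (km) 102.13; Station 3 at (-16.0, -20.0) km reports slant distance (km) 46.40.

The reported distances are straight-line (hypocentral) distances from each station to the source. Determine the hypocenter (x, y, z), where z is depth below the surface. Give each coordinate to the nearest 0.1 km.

x ≈ -1.1 km, y ≈ 5.9 km, depth ≈ 35.5 km

Each station gives a sphere (x−x_i)² + (y−y_i)² + z² = d_i² (stations at z=0).
Subtracting the Station 0 sphere from Station 1 and Station 2: z² cancels, leaving linear equations in x and y:
-58.2 x + 61.6 y = 427.28
61.6 x + 204.2 y = 1137.52
Solving: x ≈ -1.096, y ≈ 5.901 km (keep extra digits for the depth step; rounded: -1.1, 5.9).
Then from the Station 0 sphere: z² = 56.32² − (x − 30.9)² − (y + 23.9)² with x = -1.096, y = 5.901, so z ≈ 35.498 ≈ 35.5 km.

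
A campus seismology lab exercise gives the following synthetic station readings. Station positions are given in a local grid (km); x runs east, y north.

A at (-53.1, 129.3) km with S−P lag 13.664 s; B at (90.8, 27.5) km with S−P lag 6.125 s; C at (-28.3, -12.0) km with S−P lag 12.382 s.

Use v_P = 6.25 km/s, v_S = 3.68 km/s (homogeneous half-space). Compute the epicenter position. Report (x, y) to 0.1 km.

Distance from S−P lag: d = Δt · v_P v_S / (v_P − v_S) = Δt · (6.25·3.68)/(6.25−3.68) ≈ 8.9494·Δt.
So d_A = 122.28, d_B = 54.82, d_C = 110.81 km.
Circle about each station: (x + 53.1)² + (y − 129.3)² = 122.28²; (x − 90.8)² + (y − 27.5)² = 54.82²; (x + 28.3)² + (y + 12.0)² = 110.81².
Subtracting the A equation from the B and C equations removes the quadratic terms:
287.8 x − 203.6 y = 1409.96
49.6 x − 282.6 y = -15919.67
Solving the 2×2 system: x ≈ 51.1, y ≈ 65.3 km.

(51.1, 65.3)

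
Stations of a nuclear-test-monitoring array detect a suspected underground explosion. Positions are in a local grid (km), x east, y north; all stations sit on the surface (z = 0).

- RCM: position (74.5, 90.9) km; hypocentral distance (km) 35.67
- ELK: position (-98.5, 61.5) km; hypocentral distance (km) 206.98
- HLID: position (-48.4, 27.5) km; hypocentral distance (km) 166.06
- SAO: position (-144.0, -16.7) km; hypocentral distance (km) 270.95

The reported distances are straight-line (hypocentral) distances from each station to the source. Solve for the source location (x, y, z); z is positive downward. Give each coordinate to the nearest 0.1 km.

Each station gives a sphere (x−x_i)² + (y−y_i)² + z² = d_i² (stations at z=0).
Subtracting the RCM sphere from ELK and HLID: z² cancels, leaving linear equations in x and y:
-346.0 x − 58.8 y = -41896.93
-245.8 x − 126.8 y = -37017.82
Solving: x ≈ 106.591, y ≈ 85.313 km (keep extra digits for the depth step; rounded: 106.6, 85.3).
Then from the RCM sphere: z² = 35.67² − (x − 74.5)² − (y − 90.9)² with x = 106.591, y = 85.313, so z ≈ 14.536 ≈ 14.5 km.
Check against SAO (with the unrounded solution): distance 270.95 ≈ 270.95 km. ✓

x ≈ 106.6 km, y ≈ 85.3 km, depth ≈ 14.5 km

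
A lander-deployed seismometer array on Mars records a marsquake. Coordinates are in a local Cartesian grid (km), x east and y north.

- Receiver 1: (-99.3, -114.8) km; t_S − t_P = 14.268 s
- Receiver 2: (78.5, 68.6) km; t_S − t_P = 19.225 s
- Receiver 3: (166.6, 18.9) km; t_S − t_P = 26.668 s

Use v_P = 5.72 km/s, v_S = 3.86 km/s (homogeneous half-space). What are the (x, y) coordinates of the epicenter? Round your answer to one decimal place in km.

Distance from S−P lag: d = Δt · v_P v_S / (v_P − v_S) = Δt · (5.72·3.86)/(5.72−3.86) ≈ 11.8705·Δt.
So d_Receiver 1 = 169.37, d_Receiver 2 = 228.21, d_Receiver 3 = 316.56 km.
Circle about each station: (x + 99.3)² + (y + 114.8)² = 169.37²; (x − 78.5)² + (y − 68.6)² = 228.21²; (x − 166.6)² + (y − 18.9)² = 316.56².
Subtracting the Receiver 1 equation from the Receiver 2 and Receiver 3 equations removes the quadratic terms:
355.6 x + 366.8 y = -35564.93
531.8 x + 267.4 y = -66450.80
Solving the 2×2 system: x ≈ -148.7, y ≈ 47.2 km.

(-148.7, 47.2)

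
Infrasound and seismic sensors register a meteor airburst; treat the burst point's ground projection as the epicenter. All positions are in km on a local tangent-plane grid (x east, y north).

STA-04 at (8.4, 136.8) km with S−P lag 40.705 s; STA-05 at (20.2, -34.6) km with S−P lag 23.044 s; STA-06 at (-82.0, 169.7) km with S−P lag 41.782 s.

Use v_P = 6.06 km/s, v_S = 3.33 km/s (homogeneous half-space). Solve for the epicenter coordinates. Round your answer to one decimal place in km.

-115.7 km east, -137.3 km north

Distance from S−P lag: d = Δt · v_P v_S / (v_P − v_S) = Δt · (6.06·3.33)/(6.06−3.33) ≈ 7.3919·Δt.
So d_STA-04 = 300.89, d_STA-05 = 170.34, d_STA-06 = 308.85 km.
Circle about each station: (x − 8.4)² + (y − 136.8)² = 300.89²; (x − 20.2)² + (y + 34.6)² = 170.34²; (x + 82.0)² + (y − 169.7)² = 308.85².
Subtracting the STA-04 equation from the STA-05 and STA-06 equations removes the quadratic terms:
23.6 x − 342.8 y = 44339.48
-180.8 x + 65.8 y = 11883.76
Solving the 2×2 system: x ≈ -115.7, y ≈ -137.3 km.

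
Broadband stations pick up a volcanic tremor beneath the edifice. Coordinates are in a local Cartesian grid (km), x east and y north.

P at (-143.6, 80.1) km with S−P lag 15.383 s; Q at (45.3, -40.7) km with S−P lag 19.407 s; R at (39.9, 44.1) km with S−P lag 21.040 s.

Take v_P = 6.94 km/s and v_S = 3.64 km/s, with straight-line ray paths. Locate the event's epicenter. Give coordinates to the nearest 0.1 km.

-102.9 km east, -30.4 km north

Distance from S−P lag: d = Δt · v_P v_S / (v_P − v_S) = Δt · (6.94·3.64)/(6.94−3.64) ≈ 7.6550·Δt.
So d_P = 117.76, d_Q = 148.56, d_R = 161.06 km.
Circle about each station: (x + 143.6)² + (y − 80.1)² = 117.76²; (x − 45.3)² + (y + 40.7)² = 148.56²; (x − 39.9)² + (y − 44.1)² = 161.06².
Subtracting the P equation from the Q and R equations removes the quadratic terms:
377.8 x − 241.6 y = -31531.05
367.0 x − 72.0 y = -35573.06
Solving the 2×2 system: x ≈ -102.9, y ≈ -30.4 km.
Check against P (with the unrounded x, y): √((x + 143.6)²+(y − 80.1)²) = 117.75 ≈ 117.76 km. ✓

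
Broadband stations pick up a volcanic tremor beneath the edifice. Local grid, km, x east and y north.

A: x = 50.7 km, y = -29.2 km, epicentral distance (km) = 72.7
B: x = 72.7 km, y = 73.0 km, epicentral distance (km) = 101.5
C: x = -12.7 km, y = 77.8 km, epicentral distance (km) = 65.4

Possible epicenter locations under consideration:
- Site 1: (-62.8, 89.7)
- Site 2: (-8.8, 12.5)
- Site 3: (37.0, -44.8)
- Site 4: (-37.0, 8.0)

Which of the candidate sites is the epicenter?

Site 2

For each candidate, compare |candidate − station| to the reported distance:
Site 1: residuals A 91.7, B 35.0, C 13.9 → max 91.7 km
Site 2: residuals A 0.0, B 0.0, C 0.0 → max 0.0 km
Site 3: residuals A 51.9, B 21.6, C 66.9 → max 66.9 km
Site 4: residuals A 22.6, B 26.0, C 8.5 → max 26.0 km
Only Site 2 has all residuals ≈ 0.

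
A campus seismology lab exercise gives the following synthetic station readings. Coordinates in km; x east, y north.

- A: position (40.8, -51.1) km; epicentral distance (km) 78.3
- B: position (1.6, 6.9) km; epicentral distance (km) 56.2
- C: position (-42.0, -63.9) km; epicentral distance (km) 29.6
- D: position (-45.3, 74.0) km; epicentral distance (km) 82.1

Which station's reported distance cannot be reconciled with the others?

Solve using three stations at a time. Using A, B, C (subtract circle equations pairwise → linear system) gives (x, y) ≈ (-35.8, -35.0).
Distances from that point to each station vs reported:
  A: calculated 78.3 vs reported 78.3 → residual 0.0 km
  B: calculated 56.2 vs reported 56.2 → residual 0.0 km
  C: calculated 29.6 vs reported 29.6 → residual 0.0 km
  D: calculated 109.4 vs reported 82.1 → residual 27.3 km
A, B, C are mutually consistent (residuals ≈ 0); D is off by 27.3 km.

D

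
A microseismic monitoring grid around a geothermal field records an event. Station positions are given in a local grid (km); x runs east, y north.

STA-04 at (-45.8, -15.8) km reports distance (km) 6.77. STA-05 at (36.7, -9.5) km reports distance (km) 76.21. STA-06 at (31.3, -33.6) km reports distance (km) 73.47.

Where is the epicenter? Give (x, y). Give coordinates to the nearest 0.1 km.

Circle about each station: (x + 45.8)² + (y + 15.8)² = 6.77²; (x − 36.7)² + (y + 9.5)² = 76.21²; (x − 31.3)² + (y + 33.6)² = 73.47².
Subtracting the STA-04 equation from the STA-05 and STA-06 equations removes the quadratic terms:
165.0 x + 12.6 y = -6672.27
154.2 x − 35.6 y = -5590.64
Solving the 2×2 system: x ≈ -39.4, y ≈ -13.6 km.
Check against STA-04 (with the unrounded x, y): √((x + 45.8)²+(y + 15.8)²) = 6.76 ≈ 6.77 km. ✓

x ≈ -39.4 km, y ≈ -13.6 km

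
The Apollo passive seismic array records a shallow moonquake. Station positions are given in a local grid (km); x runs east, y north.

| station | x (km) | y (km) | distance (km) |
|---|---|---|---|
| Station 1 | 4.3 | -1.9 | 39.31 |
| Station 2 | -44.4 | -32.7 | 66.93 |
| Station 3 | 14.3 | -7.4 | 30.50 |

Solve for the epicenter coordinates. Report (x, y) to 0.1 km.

Circle about each station: (x − 4.3)² + (y + 1.9)² = 39.31²; (x + 44.4)² + (y + 32.7)² = 66.93²; (x − 14.3)² + (y + 7.4)² = 30.50².
Subtracting pairs of circle equations eliminates x²+y² and gives linear equations (the radical axes):
-97.4 x − 61.6 y = 84.20
20.0 x − 11.0 y = 852.18
Solving the 2×2 system: x ≈ 22.4, y ≈ -36.8 km.

22.4 km east, -36.8 km north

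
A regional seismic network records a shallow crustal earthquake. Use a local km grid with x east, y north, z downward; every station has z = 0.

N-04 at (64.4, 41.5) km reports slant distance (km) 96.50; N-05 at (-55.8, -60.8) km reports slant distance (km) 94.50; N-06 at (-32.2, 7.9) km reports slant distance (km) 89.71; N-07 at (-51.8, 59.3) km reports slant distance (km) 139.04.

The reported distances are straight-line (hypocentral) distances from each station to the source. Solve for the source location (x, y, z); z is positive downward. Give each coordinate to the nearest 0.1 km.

(34.5, -47.0, 24.2)

Each station gives a sphere (x−x_i)² + (y−y_i)² + z² = d_i² (stations at z=0).
Subtracting the N-04 sphere from N-05 and N-06: z² cancels, leaving linear equations in x and y:
-240.4 x − 204.6 y = 1322.67
-193.2 x − 67.2 y = -3505.99
Solving: x ≈ 34.492, y ≈ -46.992 km (keep extra digits for the depth step; rounded: 34.5, -47.0).
Then from the N-04 sphere: z² = 96.50² − (x − 64.4)² − (y − 41.5)² with x = 34.492, y = -46.992, so z ≈ 24.227 ≈ 24.2 km.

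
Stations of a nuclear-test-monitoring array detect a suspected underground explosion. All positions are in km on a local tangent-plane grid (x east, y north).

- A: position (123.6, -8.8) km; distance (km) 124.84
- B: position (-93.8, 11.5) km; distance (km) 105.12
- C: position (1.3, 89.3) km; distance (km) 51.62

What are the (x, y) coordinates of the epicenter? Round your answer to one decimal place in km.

(7.9, 38.1)

Circle about each station: (x − 123.6)² + (y + 8.8)² = 124.84²; (x + 93.8)² + (y − 11.5)² = 105.12²; (x − 1.3)² + (y − 89.3)² = 51.62².
Subtracting the A equation from the B and C equations removes the quadratic terms:
-434.8 x + 40.6 y = -1888.90
-244.6 x + 196.2 y = 5542.18
Solving the 2×2 system: x ≈ 7.9, y ≈ 38.1 km.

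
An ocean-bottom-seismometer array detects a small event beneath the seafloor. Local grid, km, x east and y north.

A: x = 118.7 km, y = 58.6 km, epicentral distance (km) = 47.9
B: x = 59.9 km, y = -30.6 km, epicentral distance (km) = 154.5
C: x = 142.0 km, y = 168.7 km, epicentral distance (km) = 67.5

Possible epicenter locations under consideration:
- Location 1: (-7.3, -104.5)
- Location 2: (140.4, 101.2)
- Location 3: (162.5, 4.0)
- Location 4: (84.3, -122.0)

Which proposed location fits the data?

For each candidate, compare |candidate − station| to the reported distance:
Location 1: residuals A 158.2, B 54.6, C 243.8 → max 243.8 km
Location 2: residuals A 0.1, B 0.1, C 0.0 → max 0.1 km
Location 3: residuals A 22.1, B 46.2, C 98.5 → max 98.5 km
Location 4: residuals A 135.9, B 59.9, C 228.9 → max 228.9 km
Only Location 2 has all residuals ≈ 0.

Location 2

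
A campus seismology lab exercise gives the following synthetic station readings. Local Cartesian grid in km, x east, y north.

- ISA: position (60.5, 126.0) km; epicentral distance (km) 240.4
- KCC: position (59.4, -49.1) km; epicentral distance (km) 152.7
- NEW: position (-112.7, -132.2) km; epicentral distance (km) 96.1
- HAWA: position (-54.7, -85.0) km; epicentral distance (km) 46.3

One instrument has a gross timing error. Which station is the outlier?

NEW

Solve using three stations at a time. Using ISA, KCC, HAWA (subtract circle equations pairwise → linear system) gives (x, y) ≈ (-93.0, -59.0).
Distances from that point to each station vs reported:
  ISA: calculated 240.4 vs reported 240.4 → residual 0.0 km
  KCC: calculated 152.7 vs reported 152.7 → residual 0.0 km
  NEW: calculated 75.8 vs reported 96.1 → residual 20.3 km
  HAWA: calculated 46.2 vs reported 46.3 → residual 0.1 km
ISA, KCC, HAWA are mutually consistent (residuals ≈ 0); NEW is off by 20.3 km.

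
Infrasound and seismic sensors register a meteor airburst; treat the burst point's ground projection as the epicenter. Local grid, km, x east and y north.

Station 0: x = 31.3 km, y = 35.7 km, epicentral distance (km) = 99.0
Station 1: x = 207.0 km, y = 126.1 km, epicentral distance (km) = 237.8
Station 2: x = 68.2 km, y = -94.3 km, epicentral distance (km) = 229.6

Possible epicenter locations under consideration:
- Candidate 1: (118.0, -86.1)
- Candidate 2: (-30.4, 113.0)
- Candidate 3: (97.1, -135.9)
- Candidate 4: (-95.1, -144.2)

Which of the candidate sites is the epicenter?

Candidate 2

For each candidate, compare |candidate − station| to the reported distance:
Candidate 1: residuals Station 0 50.5, Station 1 7.7, Station 2 179.1 → max 179.1 km
Candidate 2: residuals Station 0 0.1, Station 1 0.0, Station 2 0.0 → max 0.1 km
Candidate 3: residuals Station 0 84.8, Station 1 46.3, Station 2 178.9 → max 178.9 km
Candidate 4: residuals Station 0 120.9, Station 1 167.6, Station 2 58.8 → max 167.6 km
Only Candidate 2 has all residuals ≈ 0.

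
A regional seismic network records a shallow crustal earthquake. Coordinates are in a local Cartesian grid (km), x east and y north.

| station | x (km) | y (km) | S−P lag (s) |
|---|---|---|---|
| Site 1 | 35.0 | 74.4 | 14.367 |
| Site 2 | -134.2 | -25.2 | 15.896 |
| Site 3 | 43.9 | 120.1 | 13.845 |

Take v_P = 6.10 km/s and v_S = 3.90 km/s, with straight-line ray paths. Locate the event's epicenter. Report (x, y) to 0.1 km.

(-103.9, 144.0)

Distance from S−P lag: d = Δt · v_P v_S / (v_P − v_S) = Δt · (6.10·3.90)/(6.10−3.90) ≈ 10.8136·Δt.
So d_Site 1 = 155.36, d_Site 2 = 171.89, d_Site 3 = 149.71 km.
Circle about each station: (x − 35.0)² + (y − 74.4)² = 155.36²; (x + 134.2)² + (y + 25.2)² = 171.89²; (x − 43.9)² + (y − 120.1)² = 149.71².
Subtracting the Site 1 equation from the Site 2 and Site 3 equations removes the quadratic terms:
-338.4 x − 199.2 y = 6474.88
17.8 x + 91.4 y = 11314.51
Solving the 2×2 system: x ≈ -103.9, y ≈ 144.0 km.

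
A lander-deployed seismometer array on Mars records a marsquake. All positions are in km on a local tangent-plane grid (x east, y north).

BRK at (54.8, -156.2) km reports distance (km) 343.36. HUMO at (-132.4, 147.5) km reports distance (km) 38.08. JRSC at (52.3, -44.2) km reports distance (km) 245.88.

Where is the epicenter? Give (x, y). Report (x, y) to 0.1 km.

(-94.7, 152.9)

Circle about each station: (x − 54.8)² + (y + 156.2)² = 343.36²; (x + 132.4)² + (y − 147.5)² = 38.08²; (x − 52.3)² + (y + 44.2)² = 245.88².
Subtracting the BRK equation from the HUMO and JRSC equations removes the quadratic terms:
-374.4 x + 607.4 y = 128330.53
-5.0 x + 224.0 y = 34726.57
Solving the 2×2 system: x ≈ -94.7, y ≈ 152.9 km.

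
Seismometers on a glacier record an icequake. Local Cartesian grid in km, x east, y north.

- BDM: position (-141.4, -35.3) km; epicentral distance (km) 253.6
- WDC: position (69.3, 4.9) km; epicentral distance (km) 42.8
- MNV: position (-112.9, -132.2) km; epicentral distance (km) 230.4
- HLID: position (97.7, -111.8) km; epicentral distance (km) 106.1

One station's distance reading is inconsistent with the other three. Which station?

Solve using three stations at a time. Using BDM, WDC, HLID (subtract circle equations pairwise → linear system) gives (x, y) ≈ (110.6, -6.5).
Distances from that point to each station vs reported:
  BDM: calculated 253.6 vs reported 253.6 → residual 0.0 km
  WDC: calculated 42.8 vs reported 42.8 → residual 0.0 km
  MNV: calculated 256.4 vs reported 230.4 → residual 26.0 km
  HLID: calculated 106.1 vs reported 106.1 → residual 0.0 km
BDM, WDC, HLID are mutually consistent (residuals ≈ 0); MNV is off by 26.0 km.

MNV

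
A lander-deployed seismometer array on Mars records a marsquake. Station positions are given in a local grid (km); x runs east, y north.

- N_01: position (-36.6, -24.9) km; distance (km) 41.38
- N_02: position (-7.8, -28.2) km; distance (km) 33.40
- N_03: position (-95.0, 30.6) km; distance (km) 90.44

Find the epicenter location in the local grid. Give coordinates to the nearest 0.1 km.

x ≈ -8.2 km, y ≈ 5.2 km

Circle about each station: (x + 36.6)² + (y + 24.9)² = 41.38²; (x + 7.8)² + (y + 28.2)² = 33.40²; (x + 95.0)² + (y − 30.6)² = 90.44².
Subtracting pairs of circle equations eliminates x²+y² and gives linear equations (the radical axes):
57.6 x − 6.6 y = -506.75
-116.8 x + 111.0 y = 1534.70
Solving the 2×2 system: x ≈ -8.2, y ≈ 5.2 km.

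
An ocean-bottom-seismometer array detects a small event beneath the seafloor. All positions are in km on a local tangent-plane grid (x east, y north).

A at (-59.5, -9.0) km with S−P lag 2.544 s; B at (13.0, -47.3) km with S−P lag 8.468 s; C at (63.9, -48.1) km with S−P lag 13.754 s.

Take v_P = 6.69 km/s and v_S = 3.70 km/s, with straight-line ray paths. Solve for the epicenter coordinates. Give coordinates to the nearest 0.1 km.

-39.9 km east, -1.3 km north

Distance from S−P lag: d = Δt · v_P v_S / (v_P − v_S) = Δt · (6.69·3.70)/(6.69−3.70) ≈ 8.2786·Δt.
So d_A = 21.06, d_B = 70.10, d_C = 113.86 km.
Circle about each station: (x + 59.5)² + (y + 9.0)² = 21.06²; (x − 13.0)² + (y + 47.3)² = 70.10²; (x − 63.9)² + (y + 48.1)² = 113.86².
Subtracting pairs of circle equations eliminates x²+y² and gives linear equations (the radical axes):
145.0 x − 76.6 y = -5685.45
246.8 x − 78.2 y = -9745.01
Solving the 2×2 system: x ≈ -39.9, y ≈ -1.3 km.
Check against A (with the unrounded x, y): √((x + 59.5)²+(y + 9.0)²) = 21.06 ≈ 21.06 km. ✓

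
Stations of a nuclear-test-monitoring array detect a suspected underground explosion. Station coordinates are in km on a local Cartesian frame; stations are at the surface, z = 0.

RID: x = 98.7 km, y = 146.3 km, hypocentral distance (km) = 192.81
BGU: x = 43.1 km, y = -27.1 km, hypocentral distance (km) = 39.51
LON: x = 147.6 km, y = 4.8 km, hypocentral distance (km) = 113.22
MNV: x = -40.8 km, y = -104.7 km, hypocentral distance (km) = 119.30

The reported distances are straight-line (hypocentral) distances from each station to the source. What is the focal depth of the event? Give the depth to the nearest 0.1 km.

depth ≈ 38.0 km

Each station gives a sphere (x−x_i)² + (y−y_i)² + z² = d_i² (stations at z=0).
Subtracting the RID sphere from BGU and LON: z² cancels, leaving linear equations in x and y:
-111.2 x − 346.8 y = 7061.30
97.8 x − 283.0 y = 15020.35
Solving: x ≈ 49.103, y ≈ -36.106 km (keep extra digits for the depth step; rounded: 49.1, -36.1).
Then from the RID sphere: z² = 192.81² − (x − 98.7)² − (y − 146.3)² with x = 49.103, y = -36.106, so z ≈ 37.998 ≈ 38.0 km.
Check against MNV (with the unrounded solution): distance 119.30 ≈ 119.30 km. ✓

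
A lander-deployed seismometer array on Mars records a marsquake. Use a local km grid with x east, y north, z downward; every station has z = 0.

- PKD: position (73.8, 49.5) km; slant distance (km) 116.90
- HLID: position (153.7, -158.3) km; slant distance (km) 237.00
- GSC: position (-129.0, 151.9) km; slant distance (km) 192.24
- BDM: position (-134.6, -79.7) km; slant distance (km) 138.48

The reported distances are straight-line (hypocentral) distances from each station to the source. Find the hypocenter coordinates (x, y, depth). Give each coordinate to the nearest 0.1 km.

Each station gives a sphere (x−x_i)² + (y−y_i)² + z² = d_i² (stations at z=0).
Subtracting the PKD sphere from HLID and GSC: z² cancels, leaving linear equations in x and y:
159.8 x − 415.6 y = -1717.50
-405.6 x + 204.8 y = 8527.31
Solving: x ≈ -23.500, y ≈ -4.903 km (keep extra digits for the depth step; rounded: -23.5, -4.9).
Then from the PKD sphere: z² = 116.90² − (x − 73.8)² − (y − 49.5)² with x = -23.500, y = -4.903, so z ≈ 35.194 ≈ 35.2 km.

x ≈ -23.5 km, y ≈ -4.9 km, depth ≈ 35.2 km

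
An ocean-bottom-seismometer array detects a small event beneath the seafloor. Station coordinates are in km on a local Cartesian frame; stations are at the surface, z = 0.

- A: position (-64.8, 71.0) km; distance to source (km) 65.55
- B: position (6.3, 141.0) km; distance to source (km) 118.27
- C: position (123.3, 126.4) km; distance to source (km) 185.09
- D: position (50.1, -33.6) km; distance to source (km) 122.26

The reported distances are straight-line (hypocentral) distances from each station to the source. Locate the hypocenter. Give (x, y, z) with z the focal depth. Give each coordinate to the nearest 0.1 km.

(-33.4, 41.0, 49.1)

Each station gives a sphere (x−x_i)² + (y−y_i)² + z² = d_i² (stations at z=0).
Subtracting the A sphere from B and C: z² cancels, leaving linear equations in x and y:
142.2 x + 140.0 y = 989.66
376.2 x + 110.8 y = -8021.70
Solving: x ≈ -33.395, y ≈ 40.989 km (keep extra digits for the depth step; rounded: -33.4, 41.0).
Then from the A sphere: z² = 65.55² − (x + 64.8)² − (y − 71.0)² with x = -33.395, y = 40.989, so z ≈ 49.090 ≈ 49.1 km.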